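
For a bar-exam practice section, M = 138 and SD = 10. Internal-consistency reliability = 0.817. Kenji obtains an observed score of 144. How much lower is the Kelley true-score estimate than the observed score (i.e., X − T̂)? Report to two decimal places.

Kelley's formula gives T̂ = 0.817·144 + 0.183·138 = 117.648 + 25.254 = 142.9020.
X − T̂ = 144 − 142.902 = 1.098 → 1.10

1.10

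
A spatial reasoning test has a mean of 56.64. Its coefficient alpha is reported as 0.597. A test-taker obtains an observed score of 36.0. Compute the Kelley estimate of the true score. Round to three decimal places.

44.318

Regress the observed score toward the mean by the unreliability: T̂ = 0.597·36.0 + 0.403·56.64 = 21.4920 + 22.82592 = 44.3179.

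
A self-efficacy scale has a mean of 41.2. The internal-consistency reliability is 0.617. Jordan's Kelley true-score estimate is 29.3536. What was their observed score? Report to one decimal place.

T̂ = ρX + (1 − ρ)μ  ⇒  X = (T̂ − (1 − ρ)μ) / ρ
X = (29.3536 − 0.383 × 41.2) / 0.617 = (29.3536 − 15.7796) / 0.617 = 13.5740 / 0.617 = 22.000

22.0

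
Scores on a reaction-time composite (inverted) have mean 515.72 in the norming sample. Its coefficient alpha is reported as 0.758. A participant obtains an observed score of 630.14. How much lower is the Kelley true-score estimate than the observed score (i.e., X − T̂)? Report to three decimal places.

27.690

T̂ = 0.758(630.14) + 0.242(515.72) = 477.64612 + 124.80424 = 602.45036 → 602.4504
X − T̂ = 630.14 − 602.4504 = 27.6896 → 27.690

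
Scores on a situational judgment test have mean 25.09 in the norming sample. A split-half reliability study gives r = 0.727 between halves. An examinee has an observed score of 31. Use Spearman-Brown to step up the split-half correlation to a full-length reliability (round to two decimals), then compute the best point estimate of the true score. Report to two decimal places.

Spearman-Brown: ρ = 2r/(1 + r) = 2(0.727)/(1 + 0.727) = 1.4540/1.727 = 0.8419 → 0.84
Weight the observed score by reliability and the mean by (1 − reliability): T̂ = 0.84·31 + 0.16·25.09 = 26.04 + 4.0144 = 30.054.

30.05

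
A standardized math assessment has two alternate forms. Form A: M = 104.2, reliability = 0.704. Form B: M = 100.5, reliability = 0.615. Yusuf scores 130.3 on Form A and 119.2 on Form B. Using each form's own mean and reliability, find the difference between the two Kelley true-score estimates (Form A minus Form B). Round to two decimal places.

T̂_A = 0.704(130.3) + 0.296(104.2) = 122.5744
T̂_B = 0.615(119.2) + 0.385(100.5) = 112.0005
T̂_A − T̂_B = 10.5739

10.57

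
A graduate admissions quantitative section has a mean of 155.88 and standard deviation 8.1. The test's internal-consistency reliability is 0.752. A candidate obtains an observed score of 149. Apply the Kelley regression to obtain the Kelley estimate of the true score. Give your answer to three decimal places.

150.706

T̂ = ρX + (1 − ρ)μ
  = 0.752 × 149 + 0.248 × 155.88
  = 112.048 + 38.65824
  = 150.7062
  ≈ 150.706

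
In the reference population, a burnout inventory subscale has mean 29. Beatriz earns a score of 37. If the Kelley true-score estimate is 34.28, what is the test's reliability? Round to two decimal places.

T̂ = ρX + (1 − ρ)μ  ⇒  T̂ − μ = ρ(X − μ)
ρ = (T̂ − μ)/(X − μ) = (34.28 − 29) / (37 − 29) = 5.28 / 8.0 = 0.6600

0.66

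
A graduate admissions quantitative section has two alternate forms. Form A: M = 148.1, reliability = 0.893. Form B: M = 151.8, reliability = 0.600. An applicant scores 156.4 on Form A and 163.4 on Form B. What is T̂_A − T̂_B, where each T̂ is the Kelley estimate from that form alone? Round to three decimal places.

-3.248

T̂_A = 0.893(156.4) + 0.107(148.1) = 155.51190
T̂_B = 0.600(163.4) + 0.400(151.8) = 158.76000
T̂_A − T̂_B = -3.24810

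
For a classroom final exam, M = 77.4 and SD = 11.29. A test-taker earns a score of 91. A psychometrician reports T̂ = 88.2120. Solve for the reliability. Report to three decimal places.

T̂ = ρX + (1 − ρ)μ  ⇒  T̂ − μ = ρ(X − μ)
ρ = (T̂ − μ)/(X − μ) = (88.2120 − 77.4) / (91 − 77.4) = 10.8120 / 13.6 = 0.79500

0.795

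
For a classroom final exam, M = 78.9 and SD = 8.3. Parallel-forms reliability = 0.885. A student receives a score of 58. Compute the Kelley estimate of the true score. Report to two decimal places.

60.40

T̂ = ρX + (1 − ρ)μ
  = 0.885 × 58 + 0.115 × 78.9
  = 51.330 + 9.0735
  = 60.404
  ≈ 60.40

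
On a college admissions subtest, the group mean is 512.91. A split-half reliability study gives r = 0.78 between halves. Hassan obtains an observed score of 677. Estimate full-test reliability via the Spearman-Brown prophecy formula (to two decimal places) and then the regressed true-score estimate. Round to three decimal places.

657.309

Spearman-Brown: ρ = 2r/(1 + r) = 2(0.78)/(1 + 0.78) = 1.560/1.78 = 0.8764 → 0.88
T̂ = ρX + (1 − ρ)μ
  = 0.88 × 677 + 0.12 × 512.91
  = 595.76 + 61.5492
  = 657.3092
  ≈ 657.309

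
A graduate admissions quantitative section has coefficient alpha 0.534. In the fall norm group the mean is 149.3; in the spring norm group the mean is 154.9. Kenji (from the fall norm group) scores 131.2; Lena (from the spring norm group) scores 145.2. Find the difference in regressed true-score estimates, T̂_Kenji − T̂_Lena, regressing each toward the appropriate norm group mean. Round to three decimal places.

T̂_Kenji = 0.534(131.2) + 0.466(149.3) = 139.63460
T̂_Lena = 0.534(145.2) + 0.466(154.9) = 149.72020
Difference = 139.63460 − 149.72020 = -10.08560

-10.086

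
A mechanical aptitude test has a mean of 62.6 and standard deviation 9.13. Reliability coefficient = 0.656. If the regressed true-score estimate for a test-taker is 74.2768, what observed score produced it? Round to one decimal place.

80.4

T̂ = ρX + (1 − ρ)μ  ⇒  X = (T̂ − (1 − ρ)μ) / ρ
X = (74.2768 − 0.344 × 62.6) / 0.656 = (74.2768 − 21.5344) / 0.656 = 52.7424 / 0.656 = 80.400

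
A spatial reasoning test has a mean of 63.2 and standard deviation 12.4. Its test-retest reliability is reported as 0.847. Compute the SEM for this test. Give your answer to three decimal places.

SEM = SD · √(1 − ρ) = 12.4 × √0.153 = 12.4 × 0.3912 = 4.8503

4.850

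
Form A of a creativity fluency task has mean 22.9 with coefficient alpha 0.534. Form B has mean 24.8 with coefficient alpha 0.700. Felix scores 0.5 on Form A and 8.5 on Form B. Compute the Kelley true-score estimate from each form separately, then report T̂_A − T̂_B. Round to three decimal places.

-2.452

T̂_A = 0.534(0.5) + 0.466(22.9) = 10.93840
T̂_B = 0.700(8.5) + 0.300(24.8) = 13.39000
T̂_A − T̂_B = -2.45160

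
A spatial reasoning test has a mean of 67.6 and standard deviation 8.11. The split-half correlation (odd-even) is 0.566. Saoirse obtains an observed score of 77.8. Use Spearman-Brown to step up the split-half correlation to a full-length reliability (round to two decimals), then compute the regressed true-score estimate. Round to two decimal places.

74.94

Spearman-Brown: ρ = 2r/(1 + r) = 2(0.566)/(1 + 0.566) = 1.1320/1.566 = 0.7229 → 0.72
Regress the observed score toward the mean by the unreliability: T̂ = 0.72·77.8 + 0.28·67.6 = 56.016 + 18.928 = 74.944.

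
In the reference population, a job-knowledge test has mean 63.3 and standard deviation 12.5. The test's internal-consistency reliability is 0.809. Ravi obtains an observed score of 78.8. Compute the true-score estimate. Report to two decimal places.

75.84

Kelley's formula gives T̂ = 0.809·78.8 + 0.191·63.3 = 63.7492 + 12.0903 = 75.840.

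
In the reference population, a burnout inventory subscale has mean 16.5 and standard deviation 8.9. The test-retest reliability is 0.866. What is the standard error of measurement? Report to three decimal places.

SEM = SD · √(1 − ρ) = 8.9 × √0.134 = 8.9 × 0.3661 = 3.2579

3.258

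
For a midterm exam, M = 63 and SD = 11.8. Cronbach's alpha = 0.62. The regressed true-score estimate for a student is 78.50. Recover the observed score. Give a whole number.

88

T̂ = ρX + (1 − ρ)μ  ⇒  X = (T̂ − (1 − ρ)μ) / ρ
X = (78.50 − 0.38 × 63) / 0.62 = (78.50 − 23.94) / 0.62 = 54.56 / 0.62 = 88.00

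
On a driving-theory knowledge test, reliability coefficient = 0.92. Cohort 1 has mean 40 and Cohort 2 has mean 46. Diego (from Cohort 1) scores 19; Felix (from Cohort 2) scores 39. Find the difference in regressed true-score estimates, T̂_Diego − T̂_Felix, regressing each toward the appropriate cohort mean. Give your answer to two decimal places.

T̂_Diego = 0.92(19) + 0.08(40) = 20.6800
T̂_Felix = 0.92(39) + 0.08(46) = 39.5600
Difference = 20.6800 − 39.5600 = -18.8800

-18.88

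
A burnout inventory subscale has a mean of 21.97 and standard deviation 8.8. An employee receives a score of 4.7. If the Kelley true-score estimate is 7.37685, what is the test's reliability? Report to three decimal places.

T̂ = ρX + (1 − ρ)μ  ⇒  T̂ − μ = ρ(X − μ)
ρ = (T̂ − μ)/(X − μ) = (7.37685 − 21.97) / (4.7 − 21.97) = -14.59315 / -17.27 = 0.84500

0.845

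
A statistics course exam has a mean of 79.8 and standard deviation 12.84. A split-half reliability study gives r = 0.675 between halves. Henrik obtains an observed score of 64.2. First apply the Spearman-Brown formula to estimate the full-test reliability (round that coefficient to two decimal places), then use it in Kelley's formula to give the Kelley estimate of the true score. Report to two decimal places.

67.16

Spearman-Brown: ρ = 2r/(1 + r) = 2(0.675)/(1 + 0.675) = 1.3500/1.675 = 0.8060 → 0.81
T̂ = 0.81(64.2) + 0.19(79.8) = 52.002 + 15.162 = 67.164 → 67.16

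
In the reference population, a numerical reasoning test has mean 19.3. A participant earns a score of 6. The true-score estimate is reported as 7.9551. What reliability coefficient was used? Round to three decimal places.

T̂ = ρX + (1 − ρ)μ  ⇒  T̂ − μ = ρ(X − μ)
ρ = (T̂ − μ)/(X − μ) = (7.9551 − 19.3) / (6 − 19.3) = -11.3449 / -13.3 = 0.85300

0.853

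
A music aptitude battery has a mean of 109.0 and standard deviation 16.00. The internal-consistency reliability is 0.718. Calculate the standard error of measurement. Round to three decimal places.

8.497

SEM = SD · √(1 − ρ) = 16.00 × √0.282 = 16.00 × 0.5310 = 8.4966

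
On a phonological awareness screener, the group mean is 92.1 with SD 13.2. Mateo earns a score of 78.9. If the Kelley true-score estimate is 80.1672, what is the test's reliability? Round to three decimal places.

0.904

T̂ = ρX + (1 − ρ)μ  ⇒  T̂ − μ = ρ(X − μ)
ρ = (T̂ − μ)/(X − μ) = (80.1672 − 92.1) / (78.9 − 92.1) = -11.9328 / -13.2 = 0.90400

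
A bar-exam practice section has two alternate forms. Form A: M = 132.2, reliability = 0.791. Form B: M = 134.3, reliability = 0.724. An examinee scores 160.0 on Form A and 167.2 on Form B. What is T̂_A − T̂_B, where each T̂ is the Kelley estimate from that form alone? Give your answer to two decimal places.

T̂_A = 0.791(160.0) + 0.209(132.2) = 154.1898
T̂_B = 0.724(167.2) + 0.276(134.3) = 158.1196
T̂_A − T̂_B = -3.9298

-3.93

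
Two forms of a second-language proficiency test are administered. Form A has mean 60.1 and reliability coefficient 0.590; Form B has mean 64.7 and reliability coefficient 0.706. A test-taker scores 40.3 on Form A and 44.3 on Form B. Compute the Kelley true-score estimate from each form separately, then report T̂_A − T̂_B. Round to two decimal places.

T̂_A = 0.590(40.3) + 0.410(60.1) = 48.4180
T̂_B = 0.706(44.3) + 0.294(64.7) = 50.2976
T̂_A − T̂_B = -1.8796

-1.88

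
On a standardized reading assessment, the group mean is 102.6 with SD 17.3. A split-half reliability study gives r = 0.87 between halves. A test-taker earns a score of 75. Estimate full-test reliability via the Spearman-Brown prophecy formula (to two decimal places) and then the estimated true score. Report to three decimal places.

Spearman-Brown: ρ = 2r/(1 + r) = 2(0.87)/(1 + 0.87) = 1.740/1.87 = 0.9305 → 0.93
T̂ = ρX + (1 − ρ)μ
  = 0.93 × 75 + 0.07 × 102.6
  = 69.75 + 7.182
  = 76.9320
  ≈ 76.932

76.932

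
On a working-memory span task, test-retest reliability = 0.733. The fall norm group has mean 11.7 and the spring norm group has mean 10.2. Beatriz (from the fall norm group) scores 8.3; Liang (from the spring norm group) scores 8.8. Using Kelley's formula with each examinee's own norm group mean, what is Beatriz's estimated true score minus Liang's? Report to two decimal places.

0.03

T̂_Beatriz = 0.733(8.3) + 0.267(11.7) = 9.2078
T̂_Liang = 0.733(8.8) + 0.267(10.2) = 9.1738
Difference = 9.2078 − 9.1738 = 0.0340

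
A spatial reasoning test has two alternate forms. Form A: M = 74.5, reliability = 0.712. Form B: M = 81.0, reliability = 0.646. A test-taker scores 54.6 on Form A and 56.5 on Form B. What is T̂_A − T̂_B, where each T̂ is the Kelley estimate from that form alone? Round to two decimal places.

T̂_A = 0.712(54.6) + 0.288(74.5) = 60.3312
T̂_B = 0.646(56.5) + 0.354(81.0) = 65.1730
T̂_A − T̂_B = -4.8418

-4.84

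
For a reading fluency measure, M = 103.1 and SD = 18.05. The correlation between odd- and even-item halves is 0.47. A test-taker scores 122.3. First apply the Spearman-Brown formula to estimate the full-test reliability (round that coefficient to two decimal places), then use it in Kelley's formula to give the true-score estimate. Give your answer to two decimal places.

Spearman-Brown: ρ = 2r/(1 + r) = 2(0.47)/(1 + 0.47) = 0.940/1.47 = 0.6395 → 0.64
T̂ = ρX + (1 − ρ)μ
  = 0.64 × 122.3 + 0.36 × 103.1
  = 78.272 + 37.116
  = 115.388
  ≈ 115.39

115.39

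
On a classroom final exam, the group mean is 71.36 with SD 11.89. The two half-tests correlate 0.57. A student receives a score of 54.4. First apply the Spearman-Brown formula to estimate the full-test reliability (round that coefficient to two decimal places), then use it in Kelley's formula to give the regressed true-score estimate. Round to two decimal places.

58.98

Spearman-Brown: ρ = 2r/(1 + r) = 2(0.57)/(1 + 0.57) = 1.140/1.57 = 0.7261 → 0.73
T̂ = 0.73(54.4) + 0.27(71.36) = 39.712 + 19.2672 = 58.979 → 58.98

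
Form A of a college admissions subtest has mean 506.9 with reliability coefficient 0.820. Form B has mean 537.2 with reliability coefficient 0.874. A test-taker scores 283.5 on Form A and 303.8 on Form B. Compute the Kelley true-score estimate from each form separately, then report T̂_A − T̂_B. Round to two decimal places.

-9.50

T̂_A = 0.820(283.5) + 0.180(506.9) = 323.7120
T̂_B = 0.874(303.8) + 0.126(537.2) = 333.2084
T̂_A − T̂_B = -9.4964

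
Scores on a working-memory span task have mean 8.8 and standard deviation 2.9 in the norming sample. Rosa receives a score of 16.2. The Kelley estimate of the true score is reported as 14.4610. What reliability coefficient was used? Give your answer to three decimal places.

T̂ = ρX + (1 − ρ)μ  ⇒  T̂ − μ = ρ(X − μ)
ρ = (T̂ − μ)/(X − μ) = (14.4610 − 8.8) / (16.2 − 8.8) = 5.6610 / 7.4 = 0.76500

0.765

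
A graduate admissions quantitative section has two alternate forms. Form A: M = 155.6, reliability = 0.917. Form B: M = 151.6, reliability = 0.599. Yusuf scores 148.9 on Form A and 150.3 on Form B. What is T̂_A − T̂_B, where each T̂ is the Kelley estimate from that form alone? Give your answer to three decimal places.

-1.365

T̂_A = 0.917(148.9) + 0.083(155.6) = 149.45610
T̂_B = 0.599(150.3) + 0.401(151.6) = 150.82130
T̂_A − T̂_B = -1.36520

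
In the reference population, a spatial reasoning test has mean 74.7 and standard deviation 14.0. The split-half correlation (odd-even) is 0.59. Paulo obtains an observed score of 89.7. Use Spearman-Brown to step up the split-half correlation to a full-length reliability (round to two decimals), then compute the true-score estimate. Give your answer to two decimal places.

85.80

Spearman-Brown: ρ = 2r/(1 + r) = 2(0.59)/(1 + 0.59) = 1.180/1.59 = 0.7421 → 0.74
T̂ = ρX + (1 − ρ)μ
  = 0.74 × 89.7 + 0.26 × 74.7
  = 66.378 + 19.422
  = 85.800
  ≈ 85.80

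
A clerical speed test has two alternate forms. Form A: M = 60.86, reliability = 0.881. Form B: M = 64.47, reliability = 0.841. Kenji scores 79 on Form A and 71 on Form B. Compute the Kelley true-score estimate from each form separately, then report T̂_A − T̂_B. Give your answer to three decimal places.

T̂_A = 0.881(79) + 0.119(60.86) = 76.84134
T̂_B = 0.841(71) + 0.159(64.47) = 69.96173
T̂_A − T̂_B = 6.87961

6.880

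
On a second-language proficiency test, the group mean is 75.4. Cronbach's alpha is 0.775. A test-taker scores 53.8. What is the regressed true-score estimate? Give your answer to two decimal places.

T̂ = ρX + (1 − ρ)μ
  = 0.775 × 53.8 + 0.225 × 75.4
  = 41.6950 + 16.9650
  = 58.660
  ≈ 58.66

58.66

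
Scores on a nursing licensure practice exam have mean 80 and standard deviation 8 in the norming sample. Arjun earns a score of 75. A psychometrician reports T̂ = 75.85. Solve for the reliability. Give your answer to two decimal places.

T̂ = ρX + (1 − ρ)μ  ⇒  T̂ − μ = ρ(X − μ)
ρ = (T̂ − μ)/(X − μ) = (75.85 − 80) / (75 − 80) = -4.15 / -5.0 = 0.8300

0.83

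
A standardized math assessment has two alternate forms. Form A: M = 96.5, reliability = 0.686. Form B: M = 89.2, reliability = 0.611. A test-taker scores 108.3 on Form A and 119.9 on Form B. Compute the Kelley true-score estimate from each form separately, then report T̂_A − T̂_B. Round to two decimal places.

T̂_A = 0.686(108.3) + 0.314(96.5) = 104.5948
T̂_B = 0.611(119.9) + 0.389(89.2) = 107.9577
T̂_A − T̂_B = -3.3629

-3.36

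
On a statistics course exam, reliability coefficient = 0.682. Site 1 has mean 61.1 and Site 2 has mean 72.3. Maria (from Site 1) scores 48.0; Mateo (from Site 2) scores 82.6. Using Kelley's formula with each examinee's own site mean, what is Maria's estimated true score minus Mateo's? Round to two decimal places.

-27.16

T̂_Maria = 0.682(48.0) + 0.318(61.1) = 52.1658
T̂_Mateo = 0.682(82.6) + 0.318(72.3) = 79.3246
Difference = 52.1658 − 79.3246 = -27.1588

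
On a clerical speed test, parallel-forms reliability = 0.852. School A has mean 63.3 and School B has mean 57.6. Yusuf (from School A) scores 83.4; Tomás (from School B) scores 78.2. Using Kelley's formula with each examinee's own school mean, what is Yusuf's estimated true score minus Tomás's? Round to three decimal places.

5.274

T̂_Yusuf = 0.852(83.4) + 0.148(63.3) = 80.42520
T̂_Tomás = 0.852(78.2) + 0.148(57.6) = 75.15120
Difference = 80.42520 − 75.15120 = 5.27400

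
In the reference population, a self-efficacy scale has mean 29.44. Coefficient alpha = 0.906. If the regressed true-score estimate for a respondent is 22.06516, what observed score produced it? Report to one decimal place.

T̂ = ρX + (1 − ρ)μ  ⇒  X = (T̂ − (1 − ρ)μ) / ρ
X = (22.06516 − 0.094 × 29.44) / 0.906 = (22.06516 − 2.76736) / 0.906 = 19.29780 / 0.906 = 21.300

21.3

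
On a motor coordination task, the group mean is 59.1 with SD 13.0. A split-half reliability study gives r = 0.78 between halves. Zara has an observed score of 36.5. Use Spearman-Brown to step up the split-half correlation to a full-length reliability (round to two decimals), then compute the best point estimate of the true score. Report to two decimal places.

39.21

Spearman-Brown: ρ = 2r/(1 + r) = 2(0.78)/(1 + 0.78) = 1.560/1.78 = 0.8764 → 0.88
Regress the observed score toward the mean by the unreliability: T̂ = 0.88·36.5 + 0.12·59.1 = 32.120 + 7.092 = 39.212.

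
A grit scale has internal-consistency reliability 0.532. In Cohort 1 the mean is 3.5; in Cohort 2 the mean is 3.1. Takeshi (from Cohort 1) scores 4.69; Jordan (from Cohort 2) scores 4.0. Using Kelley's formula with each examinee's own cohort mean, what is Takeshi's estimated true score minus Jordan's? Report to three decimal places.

T̂_Takeshi = 0.532(4.69) + 0.468(3.5) = 4.13308
T̂_Jordan = 0.532(4.0) + 0.468(3.1) = 3.57880
Difference = 4.13308 − 3.57880 = 0.55428

0.554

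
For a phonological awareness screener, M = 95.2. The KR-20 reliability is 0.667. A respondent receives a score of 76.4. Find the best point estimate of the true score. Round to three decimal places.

82.660

T̂ = ρX + (1 − ρ)μ
  = 0.667 × 76.4 + 0.333 × 95.2
  = 50.9588 + 31.7016
  = 82.6604
  ≈ 82.660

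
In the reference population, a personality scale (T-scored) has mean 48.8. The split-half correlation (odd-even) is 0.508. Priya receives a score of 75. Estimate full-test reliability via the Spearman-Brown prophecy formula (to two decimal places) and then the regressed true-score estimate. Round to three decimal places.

66.354

Spearman-Brown: ρ = 2r/(1 + r) = 2(0.508)/(1 + 0.508) = 1.0160/1.508 = 0.6737 → 0.67
Regress the observed score toward the mean by the unreliability: T̂ = 0.67·75 + 0.33·48.8 = 50.25 + 16.104 = 66.3540.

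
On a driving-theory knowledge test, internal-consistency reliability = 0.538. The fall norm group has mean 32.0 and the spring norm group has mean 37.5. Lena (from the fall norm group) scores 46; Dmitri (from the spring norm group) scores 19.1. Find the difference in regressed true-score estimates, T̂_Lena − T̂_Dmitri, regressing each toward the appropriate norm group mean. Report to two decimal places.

11.93

T̂_Lena = 0.538(46) + 0.462(32.0) = 39.5320
T̂_Dmitri = 0.538(19.1) + 0.462(37.5) = 27.6008
Difference = 39.5320 − 27.6008 = 11.9312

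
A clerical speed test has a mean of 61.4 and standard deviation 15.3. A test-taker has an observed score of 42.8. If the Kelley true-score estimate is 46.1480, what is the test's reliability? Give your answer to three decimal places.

0.820

T̂ = ρX + (1 − ρ)μ  ⇒  T̂ − μ = ρ(X − μ)
ρ = (T̂ − μ)/(X − μ) = (46.1480 − 61.4) / (42.8 − 61.4) = -15.2520 / -18.6 = 0.82000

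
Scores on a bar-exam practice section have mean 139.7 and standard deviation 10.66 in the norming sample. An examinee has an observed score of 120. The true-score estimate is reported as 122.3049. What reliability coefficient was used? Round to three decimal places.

0.883

T̂ = ρX + (1 − ρ)μ  ⇒  T̂ − μ = ρ(X − μ)
ρ = (T̂ − μ)/(X − μ) = (122.3049 − 139.7) / (120 − 139.7) = -17.3951 / -19.7 = 0.88300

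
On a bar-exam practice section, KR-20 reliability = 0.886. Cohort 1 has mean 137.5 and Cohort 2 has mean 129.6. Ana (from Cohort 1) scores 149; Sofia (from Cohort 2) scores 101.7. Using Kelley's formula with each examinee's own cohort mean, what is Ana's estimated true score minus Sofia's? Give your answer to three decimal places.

42.808

T̂_Ana = 0.886(149) + 0.114(137.5) = 147.68900
T̂_Sofia = 0.886(101.7) + 0.114(129.6) = 104.88060
Difference = 147.68900 − 104.88060 = 42.80840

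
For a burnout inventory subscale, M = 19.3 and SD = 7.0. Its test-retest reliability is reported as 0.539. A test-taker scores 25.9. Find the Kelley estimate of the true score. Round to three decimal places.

22.857

T̂ = 0.539(25.9) + 0.461(19.3) = 13.9601 + 8.8973 = 22.8574 → 22.857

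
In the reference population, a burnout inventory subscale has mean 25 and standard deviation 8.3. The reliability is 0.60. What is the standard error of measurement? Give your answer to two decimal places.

5.25

SEM = SD · √(1 − ρ) = 8.3 × √0.40 = 8.3 × 0.6325 = 5.249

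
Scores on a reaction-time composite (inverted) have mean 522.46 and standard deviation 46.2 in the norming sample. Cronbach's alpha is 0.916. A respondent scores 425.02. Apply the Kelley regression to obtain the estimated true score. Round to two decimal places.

Kelley's formula gives T̂ = 0.916·425.02 + 0.084·522.46 = 389.31832 + 43.88664 = 433.205.

433.20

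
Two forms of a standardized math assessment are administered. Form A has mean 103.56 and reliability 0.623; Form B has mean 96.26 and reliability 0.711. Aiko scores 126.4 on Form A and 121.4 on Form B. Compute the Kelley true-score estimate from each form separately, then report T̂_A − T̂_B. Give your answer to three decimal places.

T̂_A = 0.623(126.4) + 0.377(103.56) = 117.78932
T̂_B = 0.711(121.4) + 0.289(96.26) = 114.13454
T̂_A − T̂_B = 3.65478

3.655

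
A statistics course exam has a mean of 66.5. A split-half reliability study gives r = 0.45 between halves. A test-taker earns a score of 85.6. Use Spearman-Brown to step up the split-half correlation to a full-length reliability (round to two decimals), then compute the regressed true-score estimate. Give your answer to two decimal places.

Spearman-Brown: ρ = 2r/(1 + r) = 2(0.45)/(1 + 0.45) = 0.900/1.45 = 0.6207 → 0.62
T̂ = ρX + (1 − ρ)μ
  = 0.62 × 85.6 + 0.38 × 66.5
  = 53.072 + 25.270
  = 78.342
  ≈ 78.34

78.34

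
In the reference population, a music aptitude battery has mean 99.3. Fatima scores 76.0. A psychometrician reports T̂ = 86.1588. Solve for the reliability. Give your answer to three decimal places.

0.564

T̂ = ρX + (1 − ρ)μ  ⇒  T̂ − μ = ρ(X − μ)
ρ = (T̂ − μ)/(X − μ) = (86.1588 − 99.3) / (76.0 − 99.3) = -13.1412 / -23.3 = 0.56400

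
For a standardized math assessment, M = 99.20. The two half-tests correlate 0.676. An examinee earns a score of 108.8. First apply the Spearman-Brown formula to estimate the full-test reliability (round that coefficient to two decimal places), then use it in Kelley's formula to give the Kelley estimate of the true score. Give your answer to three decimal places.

106.976

Spearman-Brown: ρ = 2r/(1 + r) = 2(0.676)/(1 + 0.676) = 1.3520/1.676 = 0.8067 → 0.81
Kelley's formula gives T̂ = 0.81·108.8 + 0.19·99.20 = 88.128 + 18.8480 = 106.9760.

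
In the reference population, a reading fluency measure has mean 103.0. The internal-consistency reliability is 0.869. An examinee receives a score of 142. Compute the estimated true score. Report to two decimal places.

T̂ = ρX + (1 − ρ)μ
  = 0.869 × 142 + 0.131 × 103.0
  = 123.398 + 13.4930
  = 136.891
  ≈ 136.89

136.89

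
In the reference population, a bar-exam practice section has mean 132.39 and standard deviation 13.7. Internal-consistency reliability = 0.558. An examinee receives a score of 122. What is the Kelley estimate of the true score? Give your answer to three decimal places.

T̂ = 0.558(122) + 0.442(132.39) = 68.076 + 58.51638 = 126.5924 → 126.592

126.592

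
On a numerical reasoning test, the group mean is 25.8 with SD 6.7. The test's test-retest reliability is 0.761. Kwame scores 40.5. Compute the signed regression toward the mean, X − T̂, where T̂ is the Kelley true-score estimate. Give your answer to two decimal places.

T̂ = ρX + (1 − ρ)μ
  = 0.761 × 40.5 + 0.239 × 25.8
  = 30.8205 + 6.1662
  = 36.9867
  ≈ 36.987
X − T̂ = 40.5 − 36.987 = 3.513 → 3.51

3.51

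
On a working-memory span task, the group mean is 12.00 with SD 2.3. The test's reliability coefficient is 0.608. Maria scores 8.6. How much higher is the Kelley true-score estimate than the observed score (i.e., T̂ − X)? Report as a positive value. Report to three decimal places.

1.333

T̂ = 0.608(8.6) + 0.392(12.00) = 5.2288 + 4.70400 = 9.93280 → 9.9328
T̂ − X = 9.9328 − 8.6 = 1.3328 → 1.333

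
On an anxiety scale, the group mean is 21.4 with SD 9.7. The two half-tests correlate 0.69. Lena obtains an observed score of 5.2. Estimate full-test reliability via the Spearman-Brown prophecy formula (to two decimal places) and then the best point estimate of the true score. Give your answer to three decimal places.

8.116

Spearman-Brown: ρ = 2r/(1 + r) = 2(0.69)/(1 + 0.69) = 1.380/1.69 = 0.8166 → 0.82
Weight the observed score by reliability and the mean by (1 − reliability): T̂ = 0.82·5.2 + 0.18·21.4 = 4.264 + 3.852 = 8.1160.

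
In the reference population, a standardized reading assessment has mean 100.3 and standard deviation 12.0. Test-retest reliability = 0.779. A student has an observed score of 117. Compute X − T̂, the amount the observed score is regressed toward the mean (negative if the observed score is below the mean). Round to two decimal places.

3.69

T̂ = ρX + (1 − ρ)μ
  = 0.779 × 117 + 0.221 × 100.3
  = 91.143 + 22.1663
  = 113.3093
  ≈ 113.309
X − T̂ = 117 − 113.309 = 3.691 → 3.69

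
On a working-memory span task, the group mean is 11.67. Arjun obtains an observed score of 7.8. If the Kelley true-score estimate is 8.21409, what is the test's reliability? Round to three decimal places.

0.893

T̂ = ρX + (1 − ρ)μ  ⇒  T̂ − μ = ρ(X − μ)
ρ = (T̂ − μ)/(X − μ) = (8.21409 − 11.67) / (7.8 − 11.67) = -3.45591 / -3.87 = 0.89300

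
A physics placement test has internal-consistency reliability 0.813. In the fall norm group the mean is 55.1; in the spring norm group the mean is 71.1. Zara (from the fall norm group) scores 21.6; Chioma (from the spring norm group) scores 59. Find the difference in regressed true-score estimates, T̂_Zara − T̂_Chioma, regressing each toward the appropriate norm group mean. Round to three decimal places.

-33.398

T̂_Zara = 0.813(21.6) + 0.187(55.1) = 27.86450
T̂_Chioma = 0.813(59) + 0.187(71.1) = 61.26270
Difference = 27.86450 − 61.26270 = -33.39820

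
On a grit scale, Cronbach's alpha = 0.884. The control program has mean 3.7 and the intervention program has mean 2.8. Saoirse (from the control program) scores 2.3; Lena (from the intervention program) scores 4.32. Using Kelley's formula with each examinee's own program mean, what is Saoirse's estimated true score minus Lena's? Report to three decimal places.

-1.681

T̂_Saoirse = 0.884(2.3) + 0.116(3.7) = 2.46240
T̂_Lena = 0.884(4.32) + 0.116(2.8) = 4.14368
Difference = 2.46240 − 4.14368 = -1.68128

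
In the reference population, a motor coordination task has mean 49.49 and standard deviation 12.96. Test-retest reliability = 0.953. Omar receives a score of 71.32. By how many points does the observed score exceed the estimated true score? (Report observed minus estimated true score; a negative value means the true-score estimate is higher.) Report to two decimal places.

Kelley's formula gives T̂ = 0.953·71.32 + 0.047·49.49 = 67.96796 + 2.32603 = 70.2940.
X − T̂ = 71.32 − 70.294 = 1.026 → 1.03

1.03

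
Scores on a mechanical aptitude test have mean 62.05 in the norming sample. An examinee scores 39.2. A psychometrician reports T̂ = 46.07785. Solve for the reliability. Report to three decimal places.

0.699

T̂ = ρX + (1 − ρ)μ  ⇒  T̂ − μ = ρ(X − μ)
ρ = (T̂ − μ)/(X − μ) = (46.07785 − 62.05) / (39.2 − 62.05) = -15.97215 / -22.85 = 0.69900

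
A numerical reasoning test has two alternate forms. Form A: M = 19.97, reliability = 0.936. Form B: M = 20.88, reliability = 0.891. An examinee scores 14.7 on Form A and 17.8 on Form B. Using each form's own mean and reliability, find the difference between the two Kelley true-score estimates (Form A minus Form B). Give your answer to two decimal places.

T̂_A = 0.936(14.7) + 0.064(19.97) = 15.0373
T̂_B = 0.891(17.8) + 0.109(20.88) = 18.1357
T̂_A − T̂_B = -3.0984

-3.10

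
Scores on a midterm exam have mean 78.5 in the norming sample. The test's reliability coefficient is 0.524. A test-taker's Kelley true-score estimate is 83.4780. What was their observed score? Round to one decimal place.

T̂ = ρX + (1 − ρ)μ  ⇒  X = (T̂ − (1 − ρ)μ) / ρ
X = (83.4780 − 0.476 × 78.5) / 0.524 = (83.4780 − 37.3660) / 0.524 = 46.1120 / 0.524 = 88.000

88.0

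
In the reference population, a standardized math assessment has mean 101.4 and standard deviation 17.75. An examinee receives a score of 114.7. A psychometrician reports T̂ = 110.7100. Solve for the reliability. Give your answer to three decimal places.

T̂ = ρX + (1 − ρ)μ  ⇒  T̂ − μ = ρ(X − μ)
ρ = (T̂ − μ)/(X − μ) = (110.7100 − 101.4) / (114.7 − 101.4) = 9.3100 / 13.3 = 0.70000

0.700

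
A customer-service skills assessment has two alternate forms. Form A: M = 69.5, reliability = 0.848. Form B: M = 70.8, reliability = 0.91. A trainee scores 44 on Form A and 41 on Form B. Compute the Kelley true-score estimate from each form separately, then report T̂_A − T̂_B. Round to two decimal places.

4.19

T̂_A = 0.848(44) + 0.152(69.5) = 47.8760
T̂_B = 0.91(41) + 0.09(70.8) = 43.6820
T̂_A − T̂_B = 4.1940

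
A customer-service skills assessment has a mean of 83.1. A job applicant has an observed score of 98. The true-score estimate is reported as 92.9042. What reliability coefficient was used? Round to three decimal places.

T̂ = ρX + (1 − ρ)μ  ⇒  T̂ − μ = ρ(X − μ)
ρ = (T̂ − μ)/(X − μ) = (92.9042 − 83.1) / (98 − 83.1) = 9.8042 / 14.9 = 0.65800

0.658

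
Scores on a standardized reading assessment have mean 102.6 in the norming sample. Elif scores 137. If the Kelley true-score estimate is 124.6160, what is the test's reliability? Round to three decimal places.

0.640

T̂ = ρX + (1 − ρ)μ  ⇒  T̂ − μ = ρ(X − μ)
ρ = (T̂ − μ)/(X − μ) = (124.6160 − 102.6) / (137 − 102.6) = 22.0160 / 34.4 = 0.64000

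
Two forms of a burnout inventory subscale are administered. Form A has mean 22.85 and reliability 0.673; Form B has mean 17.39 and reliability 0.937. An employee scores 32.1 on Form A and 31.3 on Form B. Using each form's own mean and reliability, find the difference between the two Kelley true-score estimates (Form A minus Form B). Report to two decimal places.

-1.35

T̂_A = 0.673(32.1) + 0.327(22.85) = 29.0753
T̂_B = 0.937(31.3) + 0.063(17.39) = 30.4237
T̂_A − T̂_B = -1.3484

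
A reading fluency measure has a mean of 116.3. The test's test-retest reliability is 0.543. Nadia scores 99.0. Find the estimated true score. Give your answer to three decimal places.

T̂ = 0.543(99.0) + 0.457(116.3) = 53.7570 + 53.1491 = 106.9061 → 106.906

106.906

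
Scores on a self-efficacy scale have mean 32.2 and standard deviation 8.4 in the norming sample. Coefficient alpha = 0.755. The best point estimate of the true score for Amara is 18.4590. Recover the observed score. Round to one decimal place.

T̂ = ρX + (1 − ρ)μ  ⇒  X = (T̂ − (1 − ρ)μ) / ρ
X = (18.4590 − 0.245 × 32.2) / 0.755 = (18.4590 − 7.8890) / 0.755 = 10.5700 / 0.755 = 14.000

14.0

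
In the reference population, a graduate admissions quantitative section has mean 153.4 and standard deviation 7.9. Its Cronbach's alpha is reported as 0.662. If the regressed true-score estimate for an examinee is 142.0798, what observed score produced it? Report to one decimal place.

T̂ = ρX + (1 − ρ)μ  ⇒  X = (T̂ − (1 − ρ)μ) / ρ
X = (142.0798 − 0.338 × 153.4) / 0.662 = (142.0798 − 51.8492) / 0.662 = 90.2306 / 0.662 = 136.300

136.3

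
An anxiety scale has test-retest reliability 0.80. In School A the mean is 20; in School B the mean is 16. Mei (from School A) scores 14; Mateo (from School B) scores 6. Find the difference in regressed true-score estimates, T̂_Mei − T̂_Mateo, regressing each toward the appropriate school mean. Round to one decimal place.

7.2

T̂_Mei = 0.80(14) + 0.20(20) = 15.200
T̂_Mateo = 0.80(6) + 0.20(16) = 8.000
Difference = 15.200 − 8.000 = 7.200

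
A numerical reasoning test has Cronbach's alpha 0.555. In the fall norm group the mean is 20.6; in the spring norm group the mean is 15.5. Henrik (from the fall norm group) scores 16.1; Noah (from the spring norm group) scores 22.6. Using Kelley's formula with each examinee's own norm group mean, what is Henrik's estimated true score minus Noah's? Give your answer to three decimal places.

-1.338

T̂_Henrik = 0.555(16.1) + 0.445(20.6) = 18.10250
T̂_Noah = 0.555(22.6) + 0.445(15.5) = 19.44050
Difference = 18.10250 − 19.44050 = -1.33800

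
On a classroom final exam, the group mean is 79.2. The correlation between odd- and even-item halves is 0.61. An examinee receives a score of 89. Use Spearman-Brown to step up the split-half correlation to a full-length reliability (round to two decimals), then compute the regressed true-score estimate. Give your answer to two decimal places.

Spearman-Brown: ρ = 2r/(1 + r) = 2(0.61)/(1 + 0.61) = 1.220/1.61 = 0.7578 → 0.76
T̂ = 0.76(89) + 0.24(79.2) = 67.64 + 19.008 = 86.648 → 86.65

86.65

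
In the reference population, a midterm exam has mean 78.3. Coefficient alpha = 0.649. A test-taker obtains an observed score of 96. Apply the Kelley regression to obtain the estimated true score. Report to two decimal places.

89.79

T̂ = 0.649(96) + 0.351(78.3) = 62.304 + 27.4833 = 89.787 → 89.79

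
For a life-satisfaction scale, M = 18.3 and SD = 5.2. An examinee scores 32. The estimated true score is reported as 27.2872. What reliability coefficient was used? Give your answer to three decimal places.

T̂ = ρX + (1 − ρ)μ  ⇒  T̂ − μ = ρ(X − μ)
ρ = (T̂ − μ)/(X − μ) = (27.2872 − 18.3) / (32 − 18.3) = 8.9872 / 13.7 = 0.65600

0.656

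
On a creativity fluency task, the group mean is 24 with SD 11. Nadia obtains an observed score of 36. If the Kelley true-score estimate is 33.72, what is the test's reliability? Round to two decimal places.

T̂ = ρX + (1 − ρ)μ  ⇒  T̂ − μ = ρ(X − μ)
ρ = (T̂ − μ)/(X − μ) = (33.72 − 24) / (36 − 24) = 9.72 / 12.0 = 0.8100

0.81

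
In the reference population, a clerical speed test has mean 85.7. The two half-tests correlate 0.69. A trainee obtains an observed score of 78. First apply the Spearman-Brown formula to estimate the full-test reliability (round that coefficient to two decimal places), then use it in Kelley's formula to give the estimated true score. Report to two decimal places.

79.39

Spearman-Brown: ρ = 2r/(1 + r) = 2(0.69)/(1 + 0.69) = 1.380/1.69 = 0.8166 → 0.82
T̂ = ρX + (1 − ρ)μ
  = 0.82 × 78 + 0.18 × 85.7
  = 63.96 + 15.426
  = 79.386
  ≈ 79.39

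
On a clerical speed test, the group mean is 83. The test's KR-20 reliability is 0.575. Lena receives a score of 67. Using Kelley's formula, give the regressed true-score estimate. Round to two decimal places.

73.80

Kelley's formula gives T̂ = 0.575·67 + 0.425·83 = 38.525 + 35.275 = 73.800.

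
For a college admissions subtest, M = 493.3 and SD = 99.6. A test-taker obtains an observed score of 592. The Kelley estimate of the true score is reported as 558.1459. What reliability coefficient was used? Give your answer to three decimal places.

0.657

T̂ = ρX + (1 − ρ)μ  ⇒  T̂ − μ = ρ(X − μ)
ρ = (T̂ − μ)/(X − μ) = (558.1459 − 493.3) / (592 − 493.3) = 64.8459 / 98.7 = 0.65700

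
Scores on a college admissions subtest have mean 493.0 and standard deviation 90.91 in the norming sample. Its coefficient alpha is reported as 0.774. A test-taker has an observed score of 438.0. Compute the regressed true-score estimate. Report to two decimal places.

450.43

T̂ = ρX + (1 − ρ)μ
  = 0.774 × 438.0 + 0.226 × 493.0
  = 339.0120 + 111.4180
  = 450.430
  ≈ 450.43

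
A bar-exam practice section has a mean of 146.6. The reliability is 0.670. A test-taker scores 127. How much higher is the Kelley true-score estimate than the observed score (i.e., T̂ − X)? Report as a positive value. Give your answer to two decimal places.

T̂ = ρX + (1 − ρ)μ
  = 0.670 × 127 + 0.330 × 146.6
  = 85.090 + 48.3780
  = 133.4680
  ≈ 133.468
T̂ − X = 133.468 − 127 = 6.468 → 6.47

6.47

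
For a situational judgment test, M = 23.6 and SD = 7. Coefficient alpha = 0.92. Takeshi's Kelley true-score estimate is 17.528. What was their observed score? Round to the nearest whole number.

T̂ = ρX + (1 − ρ)μ  ⇒  X = (T̂ − (1 − ρ)μ) / ρ
X = (17.528 − 0.08 × 23.6) / 0.92 = (17.528 − 1.888) / 0.92 = 15.640 / 0.92 = 17.00

17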